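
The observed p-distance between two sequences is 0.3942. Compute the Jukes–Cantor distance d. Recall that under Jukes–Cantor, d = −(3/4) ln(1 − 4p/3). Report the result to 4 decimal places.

d = −(3/4) ln(1 − 4p/3) = −0.75 ln(1 − 0.5256) = −0.75 ln(0.4744)
  = −0.75 × (-0.745704) = 0.559278 substitutions/site.

0.5593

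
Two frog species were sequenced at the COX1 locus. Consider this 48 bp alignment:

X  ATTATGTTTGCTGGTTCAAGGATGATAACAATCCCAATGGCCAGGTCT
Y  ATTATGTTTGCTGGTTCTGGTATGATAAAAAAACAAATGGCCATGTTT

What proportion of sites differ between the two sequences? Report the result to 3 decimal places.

0.188

The sequences differ at 9 of 48 positions (sites 18, 19, 21, 29, 32, 33, 35, 44, 47).
p = 9/48 = 0.1875 ≈ 0.188 (to 3 d.p.).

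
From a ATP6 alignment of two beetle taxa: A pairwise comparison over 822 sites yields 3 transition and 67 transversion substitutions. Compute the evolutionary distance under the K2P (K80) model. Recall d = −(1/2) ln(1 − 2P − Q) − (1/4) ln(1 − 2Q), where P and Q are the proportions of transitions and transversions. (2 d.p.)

0.09

P = 3/822 ≈ 0.00365 and Q = 67/822 ≈ 0.081509.
Under the Kimura two-parameter model, d = −½ ln(1 − 2P − Q) − ¼ ln(1 − 2Q).
1 − 2P − Q = 0.911191, giving −½ ln(0.911191) = 0.046501.
1 − 2Q = 0.836982, giving −¼ ln(0.836982) = 0.044488.
d = 0.046501 + 0.044488 = 0.090989.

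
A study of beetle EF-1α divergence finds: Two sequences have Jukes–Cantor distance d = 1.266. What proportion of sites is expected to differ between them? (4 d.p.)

p = (3/4)(1 − e^(−4d/3)) = 0.75 × (1 − e^(-1.688)) = 0.75 × (1 − 0.184889) = 0.611333.

0.6113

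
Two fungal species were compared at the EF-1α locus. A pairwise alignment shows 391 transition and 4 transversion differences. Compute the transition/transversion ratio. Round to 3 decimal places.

97.750

R = 391/4 = 97.750.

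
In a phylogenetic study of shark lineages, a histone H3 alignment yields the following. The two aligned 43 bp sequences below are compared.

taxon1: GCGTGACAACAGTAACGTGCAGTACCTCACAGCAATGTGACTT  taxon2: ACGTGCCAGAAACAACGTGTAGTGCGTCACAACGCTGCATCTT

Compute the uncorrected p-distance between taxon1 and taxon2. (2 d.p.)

0.35

The sequences differ at 15 of 43 positions.
p = 15/43 = 0.348837… ≈ 0.35 (to 2 d.p.).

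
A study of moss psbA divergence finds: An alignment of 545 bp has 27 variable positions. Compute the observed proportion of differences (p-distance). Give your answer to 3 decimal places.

0.050

p = 27/545 = 0.049541… ≈ 0.050 (to 3 d.p.).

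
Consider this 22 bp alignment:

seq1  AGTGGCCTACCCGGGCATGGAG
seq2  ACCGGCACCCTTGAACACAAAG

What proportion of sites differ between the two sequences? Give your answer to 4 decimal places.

The sequences differ at 12 of 22 positions.
p = 12/22 = 0.545454… ≈ 0.5455 (to 4 d.p.).

0.5455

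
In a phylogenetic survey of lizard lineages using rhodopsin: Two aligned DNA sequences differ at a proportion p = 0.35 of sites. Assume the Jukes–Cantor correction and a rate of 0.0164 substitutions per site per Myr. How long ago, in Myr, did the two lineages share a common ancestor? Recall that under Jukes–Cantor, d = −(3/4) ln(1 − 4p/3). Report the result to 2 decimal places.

d = −(3/4) ln(1 − 4p/3) = −0.75 ln(1 − 0.466667) = −0.75 ln(0.533333)
  = −0.75 × (-0.628609) = 0.471457 substitutions/site.
Under a molecular clock d = 2μt, so t = d/(2μ) = 0.471457 / (2 × 0.0164) = 14.37 Myr.

14.37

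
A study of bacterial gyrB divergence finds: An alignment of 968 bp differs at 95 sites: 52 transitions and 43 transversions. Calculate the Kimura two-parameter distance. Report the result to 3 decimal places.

0.106

P = 52/968 ≈ 0.053719 and Q = 43/968 ≈ 0.044421.
Under the Kimura two-parameter model, d = −½ ln(1 − 2P − Q) − ¼ ln(1 − 2Q).
1 − 2P − Q = 0.848141, giving −½ ln(0.848141) = 0.082354.
1 − 2Q = 0.911158, giving −¼ ln(0.911158) = 0.023260.
d = 0.082354 + 0.023260 = 0.105614.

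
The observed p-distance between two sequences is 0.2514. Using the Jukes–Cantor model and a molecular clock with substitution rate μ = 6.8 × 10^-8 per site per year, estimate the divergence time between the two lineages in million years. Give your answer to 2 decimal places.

2.25

d = −(3/4) ln(1 − 4p/3) = −0.75 ln(1 − 0.3352) = −0.75 ln(0.6648)
  = −0.75 × (-0.408269) = 0.306202 substitutions/site.
Under a molecular clock d = 2μt, so t = d/(2μ) = 0.306202 / (2 × 6.8 × 10^-8) = 2.25 million years.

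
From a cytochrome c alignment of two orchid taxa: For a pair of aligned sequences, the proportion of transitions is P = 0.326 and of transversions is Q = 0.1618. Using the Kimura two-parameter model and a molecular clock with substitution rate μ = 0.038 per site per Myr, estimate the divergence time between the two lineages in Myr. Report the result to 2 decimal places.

12.34

Under the Kimura two-parameter model, d = −½ ln(1 − 2P − Q) − ¼ ln(1 − 2Q).
1 − 2P − Q = 0.1862, giving −½ ln(0.1862) = 0.840467.
1 − 2Q = 0.6764, giving −¼ ln(0.6764) = 0.097743.
d = 0.840467 + 0.097743 = 0.938210.
Under a molecular clock d = 2μt, so t = d/(2μ) = 0.938210 / (2 × 0.038) = 12.34 Myr.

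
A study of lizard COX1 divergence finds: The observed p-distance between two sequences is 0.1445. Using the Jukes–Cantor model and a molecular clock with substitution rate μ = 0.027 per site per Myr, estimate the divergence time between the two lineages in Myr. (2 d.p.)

d = −(3/4) ln(1 − 4p/3) = −0.75 ln(1 − 0.192667) = −0.75 ln(0.807333)
  = −0.75 × (-0.214019) = 0.160514 substitutions/site.
Under a molecular clock d = 2μt, so t = d/(2μ) = 0.160514 / (2 × 0.027) = 2.97 Myr.

2.97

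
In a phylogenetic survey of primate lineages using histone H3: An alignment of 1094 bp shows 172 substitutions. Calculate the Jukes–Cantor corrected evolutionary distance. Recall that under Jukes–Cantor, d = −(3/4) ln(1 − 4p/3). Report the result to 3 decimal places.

p = 172/1094 ≈ 0.157221.
d = −(3/4) ln(1 − 4p/3) = −0.75 ln(1 − 0.209628) = −0.75 ln(0.790372)
  = −0.75 × (-0.235252) = 0.176439 substitutions/site.

0.176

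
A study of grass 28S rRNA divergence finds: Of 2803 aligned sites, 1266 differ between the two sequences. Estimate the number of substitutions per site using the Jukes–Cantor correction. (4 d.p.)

0.6914

p = 1266/2803 ≈ 0.451659.
d = −(3/4) ln(1 − 4p/3) = −0.75 ln(1 − 0.602212) = −0.75 ln(0.397788)
  = −0.75 × (-0.921836) = 0.691377 substitutions/site.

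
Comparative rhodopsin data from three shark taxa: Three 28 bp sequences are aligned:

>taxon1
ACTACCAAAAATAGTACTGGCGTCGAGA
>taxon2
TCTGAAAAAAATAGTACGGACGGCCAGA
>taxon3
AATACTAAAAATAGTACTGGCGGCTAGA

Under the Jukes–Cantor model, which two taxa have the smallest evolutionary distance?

taxon1–taxon2: 8/28 differ, p = 0.286, d = 0.360.
taxon1–taxon3: 4/28 differ, p = 0.143, d = 0.158.
taxon2–taxon3: 8/28 differ, p = 0.286, d = 0.360.
The smallest distance is between taxon1 and taxon3.

taxon1 and taxon3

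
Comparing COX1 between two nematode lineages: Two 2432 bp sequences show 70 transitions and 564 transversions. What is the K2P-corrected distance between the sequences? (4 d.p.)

P = 70/2432 ≈ 0.028783 and Q = 564/2432 ≈ 0.231908.
Under the Kimura two-parameter model, d = −½ ln(1 − 2P − Q) − ¼ ln(1 − 2Q).
1 − 2P − Q = 0.710526, giving −½ ln(0.710526) = 0.170875.
1 − 2Q = 0.536184, giving −¼ ln(0.536184) = 0.155819.
d = 0.170875 + 0.155819 = 0.326694.

0.3267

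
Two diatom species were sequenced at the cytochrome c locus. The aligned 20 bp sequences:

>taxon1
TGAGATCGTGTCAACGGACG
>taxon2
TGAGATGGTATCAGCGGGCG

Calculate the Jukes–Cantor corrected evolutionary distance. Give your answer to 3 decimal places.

0.233

The sequences differ at 4 of 20 sites (7, 10, 14, 18), so p = 4/20 = 0.2.
d = −(3/4) ln(1 − 4p/3) = −0.75 ln(1 − 0.266667) = −0.75 ln(0.733333)
  = −0.75 × (-0.310155) = 0.232616 substitutions/site.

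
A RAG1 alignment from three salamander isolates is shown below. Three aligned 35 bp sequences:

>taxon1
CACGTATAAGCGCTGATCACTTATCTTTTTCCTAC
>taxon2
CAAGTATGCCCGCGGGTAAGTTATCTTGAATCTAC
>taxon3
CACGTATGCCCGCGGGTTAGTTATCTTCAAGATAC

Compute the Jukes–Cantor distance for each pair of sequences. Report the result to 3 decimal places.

d(taxon1,taxon2) = 0.458, d(taxon1,taxon3) = 0.458, d(taxon2,taxon3) = 0.158

taxon1–taxon2: 12/35 sites differ → p ≈ 0.342857, d = −0.75 ln(1 − 0.457143) = 0.458182 ≈ 0.458.
taxon1–taxon3: 12/35 sites differ → p ≈ 0.342857, d = −0.75 ln(1 − 0.457143) = 0.458182 ≈ 0.458.
taxon2–taxon3: 5/35 sites differ → p ≈ 0.142857, d = −0.75 ln(1 − 0.190476) = 0.158482 ≈ 0.158.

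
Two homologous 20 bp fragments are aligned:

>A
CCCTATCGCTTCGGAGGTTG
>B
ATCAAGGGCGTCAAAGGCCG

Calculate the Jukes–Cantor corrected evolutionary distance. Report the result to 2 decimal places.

0.82

The sequences differ at 10 of 20 sites (1, 2, 4, 6, 7, 10, 13, 14, 18, 19), so p = 10/20 = 0.5.
d = −(3/4) ln(1 − 4p/3) = −0.75 ln(1 − 0.666667) = −0.75 ln(0.333333)
  = −0.75 × (-1.098613) = 0.823960 substitutions/site.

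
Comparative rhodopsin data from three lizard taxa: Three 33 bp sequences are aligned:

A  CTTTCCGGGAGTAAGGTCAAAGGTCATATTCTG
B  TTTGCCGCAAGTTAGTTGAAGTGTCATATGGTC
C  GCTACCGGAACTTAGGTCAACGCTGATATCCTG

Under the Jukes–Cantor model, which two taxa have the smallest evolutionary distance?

A and C

A–B: 12/33 differ, p = 0.364, d = 0.497.
A–C: 10/33 differ, p = 0.303, d = 0.388.
B–C: 14/33 differ, p = 0.424, d = 0.625.
The smallest distance is between A and C.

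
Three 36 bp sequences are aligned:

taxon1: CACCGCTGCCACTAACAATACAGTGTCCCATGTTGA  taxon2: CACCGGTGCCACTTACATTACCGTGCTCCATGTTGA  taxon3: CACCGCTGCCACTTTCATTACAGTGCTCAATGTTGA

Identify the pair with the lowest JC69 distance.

taxon2 and taxon3

taxon1–taxon2: 6/36 differ, p = 0.167, d = 0.188.
taxon1–taxon3: 6/36 differ, p = 0.167, d = 0.188.
taxon2–taxon3: 4/36 differ, p = 0.111, d = 0.120.
The smallest distance is between taxon2 and taxon3.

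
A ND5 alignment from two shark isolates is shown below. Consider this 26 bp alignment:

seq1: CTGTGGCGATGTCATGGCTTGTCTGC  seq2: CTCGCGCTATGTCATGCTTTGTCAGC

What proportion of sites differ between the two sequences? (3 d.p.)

0.269

The sequences differ at 7 of 26 positions (sites 3, 4, 5, 8, 17, 18, 24).
p = 7/26 = 0.269230… ≈ 0.269 (to 3 d.p.).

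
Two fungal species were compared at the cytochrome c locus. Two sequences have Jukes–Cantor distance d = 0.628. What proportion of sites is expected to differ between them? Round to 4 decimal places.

p = (3/4)(1 − e^(−4d/3)) = 0.75 × (1 − e^(-0.837333)) = 0.75 × (1 − 0.432863) = 0.425353.

0.4254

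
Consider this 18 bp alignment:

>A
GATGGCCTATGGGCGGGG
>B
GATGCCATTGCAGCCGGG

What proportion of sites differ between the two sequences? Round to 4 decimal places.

0.3889

The sequences differ at 7 of 18 positions (sites 5, 7, 9, 10, 11, 12, 15).
p = 7/18 = 0.388888… ≈ 0.3889 (to 4 d.p.).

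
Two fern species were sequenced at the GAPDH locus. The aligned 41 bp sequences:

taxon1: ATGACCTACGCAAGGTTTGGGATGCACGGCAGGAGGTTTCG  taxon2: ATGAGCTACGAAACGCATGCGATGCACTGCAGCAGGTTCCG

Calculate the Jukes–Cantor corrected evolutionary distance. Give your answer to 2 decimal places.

0.26

The sequences differ at 9 of 41 sites (5, 11, 14, 16, 17, 20, 28, 33, 39), so p = 9/41 ≈ 0.219512.
d = −(3/4) ln(1 − 4p/3) = −0.75 ln(1 − 0.292683) = −0.75 ln(0.707317)
  = −0.75 × (-0.346276) = 0.259707 substitutions/site.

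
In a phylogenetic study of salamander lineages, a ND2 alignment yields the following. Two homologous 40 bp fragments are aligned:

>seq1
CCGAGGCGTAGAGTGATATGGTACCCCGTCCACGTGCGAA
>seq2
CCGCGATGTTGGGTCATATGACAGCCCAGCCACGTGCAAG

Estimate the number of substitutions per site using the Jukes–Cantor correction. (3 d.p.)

The sequences differ at 13 of 40 sites, so p = 13/40 = 0.325.
d = −(3/4) ln(1 − 4p/3) = −0.75 ln(1 − 0.433333) = −0.75 ln(0.566667)
  = −0.75 × (-0.567983) = 0.425987 substitutions/site.

0.426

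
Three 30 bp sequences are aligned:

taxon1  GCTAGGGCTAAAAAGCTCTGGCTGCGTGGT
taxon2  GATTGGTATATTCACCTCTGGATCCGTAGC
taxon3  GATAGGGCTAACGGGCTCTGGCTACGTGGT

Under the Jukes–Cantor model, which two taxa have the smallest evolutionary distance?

taxon1 and taxon3

taxon1–taxon2: 12/30 differ, p = 0.400, d = 0.572.
taxon1–taxon3: 5/30 differ, p = 0.167, d = 0.188.
taxon2–taxon3: 12/30 differ, p = 0.400, d = 0.572.
The smallest distance is between taxon1 and taxon3.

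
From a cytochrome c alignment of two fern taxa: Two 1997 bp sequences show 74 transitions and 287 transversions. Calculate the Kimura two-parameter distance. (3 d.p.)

P = 74/1997 ≈ 0.037056 and Q = 287/1997 ≈ 0.143716.
Under the Kimura two-parameter model, d = −½ ln(1 − 2P − Q) − ¼ ln(1 − 2Q).
1 − 2P − Q = 0.782172, giving −½ ln(0.782172) = 0.122840.
1 − 2Q = 0.712568, giving −¼ ln(0.712568) = 0.084720.
d = 0.122840 + 0.084720 = 0.207560.

0.208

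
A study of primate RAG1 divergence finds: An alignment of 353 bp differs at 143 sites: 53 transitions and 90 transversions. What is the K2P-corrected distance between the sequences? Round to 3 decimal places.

P = 53/353 ≈ 0.150142 and Q = 90/353 ≈ 0.254958.
Under the Kimura two-parameter model, d = −½ ln(1 − 2P − Q) − ¼ ln(1 − 2Q).
1 − 2P − Q = 0.444758, giving −½ ln(0.444758) = 0.405112.
1 − 2Q = 0.490084, giving −¼ ln(0.490084) = 0.178295.
d = 0.405112 + 0.178295 = 0.583407.

0.583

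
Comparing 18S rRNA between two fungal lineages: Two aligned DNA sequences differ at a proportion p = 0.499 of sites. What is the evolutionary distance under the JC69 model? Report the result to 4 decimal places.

0.8210

d = −(3/4) ln(1 − 4p/3) = −0.75 ln(1 − 0.665333) = −0.75 ln(0.334667)
  = −0.75 × (-1.094619) = 0.820964 substitutions/site.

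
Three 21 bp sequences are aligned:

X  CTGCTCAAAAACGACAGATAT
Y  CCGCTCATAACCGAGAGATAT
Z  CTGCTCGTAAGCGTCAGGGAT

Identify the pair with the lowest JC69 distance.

X and Y

X–Y: 4/21 differ, p = 0.190, d = 0.220.
X–Z: 6/21 differ, p = 0.286, d = 0.360.
Y–Z: 7/21 differ, p = 0.333, d = 0.441.
The smallest distance is between X and Y.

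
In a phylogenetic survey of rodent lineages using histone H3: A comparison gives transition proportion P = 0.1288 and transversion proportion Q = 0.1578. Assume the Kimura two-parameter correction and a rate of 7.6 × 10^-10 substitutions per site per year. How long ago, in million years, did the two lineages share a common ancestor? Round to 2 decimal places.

Under the Kimura two-parameter model, d = −½ ln(1 − 2P − Q) − ¼ ln(1 − 2Q).
1 − 2P − Q = 0.5846, giving −½ ln(0.5846) = 0.268414.
1 − 2Q = 0.6844, giving −¼ ln(0.6844) = 0.094803.
d = 0.268414 + 0.094803 = 0.363217.
Under a molecular clock d = 2μt, so t = d/(2μ) = 0.363217 / (2 × 7.6 × 10^-10) = 238.96 million years.

238.96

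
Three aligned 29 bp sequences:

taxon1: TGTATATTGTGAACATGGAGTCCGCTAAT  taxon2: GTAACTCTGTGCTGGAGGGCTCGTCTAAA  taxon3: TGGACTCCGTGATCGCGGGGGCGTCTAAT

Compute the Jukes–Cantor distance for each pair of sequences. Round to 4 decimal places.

taxon1–taxon2: 16/29 sites differ → p ≈ 0.551724, d = −0.75 ln(1 − 0.735632) = 0.997810 ≈ 0.9978.
taxon1–taxon3: 12/29 sites differ → p ≈ 0.413793, d = −0.75 ln(1 − 0.551724) = 0.601760 ≈ 0.6018.
taxon2–taxon3: 10/29 sites differ → p ≈ 0.344828, d = −0.75 ln(1 − 0.459771) = 0.461822 ≈ 0.4618.

d(taxon1,taxon2) = 0.9978, d(taxon1,taxon3) = 0.6018, d(taxon2,taxon3) = 0.4618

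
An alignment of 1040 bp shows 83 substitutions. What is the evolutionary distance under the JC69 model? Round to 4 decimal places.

0.0844

p = 83/1040 ≈ 0.079808.
d = −(3/4) ln(1 − 4p/3) = −0.75 ln(1 − 0.106411) = −0.75 ln(0.893589)
  = −0.75 × (-0.112509) = 0.084382 substitutions/site.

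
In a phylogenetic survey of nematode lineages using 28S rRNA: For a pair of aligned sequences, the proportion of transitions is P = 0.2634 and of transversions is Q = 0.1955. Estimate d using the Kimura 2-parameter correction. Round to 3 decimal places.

Under the Kimura two-parameter model, d = −½ ln(1 − 2P − Q) − ¼ ln(1 − 2Q).
1 − 2P − Q = 0.2777, giving −½ ln(0.2777) = 0.640607.
1 − 2Q = 0.609, giving −¼ ln(0.609) = 0.123984.
d = 0.640607 + 0.123984 = 0.764591.

0.765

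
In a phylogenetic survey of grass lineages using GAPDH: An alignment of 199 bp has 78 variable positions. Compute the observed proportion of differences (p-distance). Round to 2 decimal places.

p = 78/199 = 0.391959… ≈ 0.39 (to 2 d.p.).

0.39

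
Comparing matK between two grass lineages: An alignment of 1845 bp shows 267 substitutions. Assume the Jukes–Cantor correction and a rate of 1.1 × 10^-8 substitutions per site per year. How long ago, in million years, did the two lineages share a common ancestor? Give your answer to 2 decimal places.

p = 267/1845 ≈ 0.144715.
d = −(3/4) ln(1 − 4p/3) = −0.75 ln(1 − 0.192953) = −0.75 ln(0.807047)
  = −0.75 × (-0.214373) = 0.160780 substitutions/site.
Under a molecular clock d = 2μt, so t = d/(2μ) = 0.160780 / (2 × 1.1 × 10^-8) = 7.31 million years.

7.31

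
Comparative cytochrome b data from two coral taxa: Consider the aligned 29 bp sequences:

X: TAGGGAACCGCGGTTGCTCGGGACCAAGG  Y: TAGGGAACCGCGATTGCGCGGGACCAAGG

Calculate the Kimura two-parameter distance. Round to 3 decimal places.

0.072

Of 29 sites, 1 differences are transitions and 1 are transversions, so P = 1/29 ≈ 0.034483 and Q = 1/29 ≈ 0.034483.
Under the Kimura two-parameter model, d = −½ ln(1 − 2P − Q) − ¼ ln(1 − 2Q).
1 − 2P − Q = 0.896551, giving −½ ln(0.896551) = 0.054600.
1 − 2Q = 0.931034, giving −¼ ln(0.931034) = 0.017865.
d = 0.054600 + 0.017865 = 0.072465.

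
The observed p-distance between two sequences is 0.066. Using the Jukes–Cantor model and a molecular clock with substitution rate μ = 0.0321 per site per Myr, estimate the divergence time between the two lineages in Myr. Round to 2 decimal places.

1.08

d = −(3/4) ln(1 − 4p/3) = −0.75 ln(1 − 0.088) = −0.75 ln(0.912)
  = −0.75 × (-0.092115) = 0.069086 substitutions/site.
Under a molecular clock d = 2μt, so t = d/(2μ) = 0.069086 / (2 × 0.0321) = 1.08 Myr.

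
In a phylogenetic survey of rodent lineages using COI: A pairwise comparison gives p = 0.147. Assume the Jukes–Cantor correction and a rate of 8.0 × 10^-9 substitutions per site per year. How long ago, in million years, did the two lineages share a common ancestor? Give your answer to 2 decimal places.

d = −(3/4) ln(1 − 4p/3) = −0.75 ln(1 − 0.196) = −0.75 ln(0.804)
  = −0.75 × (-0.218156) = 0.163617 substitutions/site.
Under a molecular clock d = 2μt, so t = d/(2μ) = 0.163617 / (2 × 8.0 × 10^-9) = 10.23 million years.

10.23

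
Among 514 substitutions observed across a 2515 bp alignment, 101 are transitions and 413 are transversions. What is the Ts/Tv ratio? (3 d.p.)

R = 101/413 = 0.244552… ≈ 0.245 (to 3 d.p.).

0.245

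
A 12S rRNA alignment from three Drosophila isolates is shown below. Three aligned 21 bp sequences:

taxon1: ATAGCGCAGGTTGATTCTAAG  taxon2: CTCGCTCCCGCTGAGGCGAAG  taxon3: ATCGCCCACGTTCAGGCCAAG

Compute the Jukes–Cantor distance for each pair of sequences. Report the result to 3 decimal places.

d(taxon1,taxon2) = 0.635, d(taxon1,taxon3) = 0.441, d(taxon2,taxon3) = 0.360

taxon1–taxon2: 9/21 sites differ → p ≈ 0.428571, d = −0.75 ln(1 − 0.571428) = 0.635472 ≈ 0.635.
taxon1–taxon3: 7/21 sites differ → p ≈ 0.333333, d = −0.75 ln(1 − 0.444444) = 0.440839 ≈ 0.441.
taxon2–taxon3: 6/21 sites differ → p ≈ 0.285714, d = −0.75 ln(1 − 0.380952) = 0.359679 ≈ 0.360.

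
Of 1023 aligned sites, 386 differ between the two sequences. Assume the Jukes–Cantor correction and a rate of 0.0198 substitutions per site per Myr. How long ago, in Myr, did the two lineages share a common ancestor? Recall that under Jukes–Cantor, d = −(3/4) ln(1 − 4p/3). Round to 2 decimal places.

p = 386/1023 ≈ 0.377322.
d = −(3/4) ln(1 − 4p/3) = −0.75 ln(1 − 0.503096) = −0.75 ln(0.496904)
  = −0.75 × (-0.699358) = 0.524519 substitutions/site.
Under a molecular clock d = 2μt, so t = d/(2μ) = 0.524519 / (2 × 0.0198) = 13.25 Myr.

13.25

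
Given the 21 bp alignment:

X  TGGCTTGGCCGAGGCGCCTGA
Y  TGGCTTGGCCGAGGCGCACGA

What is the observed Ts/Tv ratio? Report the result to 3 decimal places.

Transitions are A↔G and C↔T; transversions are all other mismatches.
Transitions: 1. Transversions: 1.
R = 1/1 = 1.000.

1.000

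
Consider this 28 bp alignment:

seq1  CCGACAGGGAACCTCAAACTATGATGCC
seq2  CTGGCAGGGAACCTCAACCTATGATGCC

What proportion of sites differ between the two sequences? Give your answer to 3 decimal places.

0.107

The sequences differ at 3 of 28 positions (sites 2, 4, 18).
p = 3/28 = 0.107142… ≈ 0.107 (to 3 d.p.).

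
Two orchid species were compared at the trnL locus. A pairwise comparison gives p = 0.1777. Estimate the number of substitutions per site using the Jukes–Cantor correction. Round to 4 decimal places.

0.2028

d = −(3/4) ln(1 − 4p/3) = −0.75 ln(1 − 0.236933) = −0.75 ln(0.763067)
  = −0.75 × (-0.270409) = 0.202807 substitutions/site.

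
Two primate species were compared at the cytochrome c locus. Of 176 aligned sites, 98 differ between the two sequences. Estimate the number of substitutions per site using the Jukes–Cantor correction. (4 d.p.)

1.0173

p = 98/176 ≈ 0.556818.
d = −(3/4) ln(1 − 4p/3) = −0.75 ln(1 − 0.742424) = −0.75 ln(0.257576)
  = −0.75 × (-1.356440) = 1.017330 substitutions/site.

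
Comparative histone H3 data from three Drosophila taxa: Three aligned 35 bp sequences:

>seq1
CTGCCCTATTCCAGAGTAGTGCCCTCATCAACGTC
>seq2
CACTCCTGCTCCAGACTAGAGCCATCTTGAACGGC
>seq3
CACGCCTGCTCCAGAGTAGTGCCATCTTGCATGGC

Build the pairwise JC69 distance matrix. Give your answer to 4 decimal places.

seq1–seq2: 11/35 sites differ → p ≈ 0.314286, d = −0.75 ln(1 − 0.419048) = 0.407315 ≈ 0.4073.
seq1–seq3: 11/35 sites differ → p ≈ 0.314286, d = −0.75 ln(1 − 0.419048) = 0.407315 ≈ 0.4073.
seq2–seq3: 5/35 sites differ → p ≈ 0.142857, d = −0.75 ln(1 − 0.190476) = 0.158482 ≈ 0.1585.

d(seq1,seq2) = 0.4073, d(seq1,seq3) = 0.4073, d(seq2,seq3) = 0.1585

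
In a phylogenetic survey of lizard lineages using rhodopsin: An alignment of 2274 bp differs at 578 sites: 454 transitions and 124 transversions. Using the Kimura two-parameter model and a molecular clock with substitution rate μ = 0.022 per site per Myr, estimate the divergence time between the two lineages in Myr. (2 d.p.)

P = 454/2274 ≈ 0.199648 and Q = 124/2274 ≈ 0.054529.
Under the Kimura two-parameter model, d = −½ ln(1 − 2P − Q) − ¼ ln(1 − 2Q).
1 − 2P − Q = 0.546175, giving −½ ln(0.546175) = 0.302408.
1 − 2Q = 0.890942, giving −¼ ln(0.890942) = 0.028869.
d = 0.302408 + 0.028869 = 0.331277.
Under a molecular clock d = 2μt, so t = d/(2μ) = 0.331277 / (2 × 0.022) = 7.53 Myr.

7.53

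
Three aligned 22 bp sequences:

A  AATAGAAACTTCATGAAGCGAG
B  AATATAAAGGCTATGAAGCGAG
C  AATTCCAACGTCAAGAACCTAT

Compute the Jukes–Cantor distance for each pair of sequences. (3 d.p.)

A–B: 5/22 sites differ → p ≈ 0.227273, d = −0.75 ln(1 − 0.303031) = 0.270761 ≈ 0.271.
A–C: 8/22 sites differ → p ≈ 0.363636, d = −0.75 ln(1 − 0.484848) = 0.497470 ≈ 0.497.
B–C: 10/22 sites differ → p ≈ 0.454545, d = −0.75 ln(1 − 0.60606) = 0.698667 ≈ 0.699.

d(A,B) = 0.271, d(A,C) = 0.497, d(B,C) = 0.699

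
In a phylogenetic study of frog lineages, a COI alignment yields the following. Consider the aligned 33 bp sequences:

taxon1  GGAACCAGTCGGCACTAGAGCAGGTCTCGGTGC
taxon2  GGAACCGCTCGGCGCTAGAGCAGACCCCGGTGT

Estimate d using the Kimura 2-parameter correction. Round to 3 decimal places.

0.266

Of 33 sites, 6 differences are transitions and 1 are transversions, so P = 6/33 ≈ 0.181818 and Q = 1/33 ≈ 0.030303.
Under the Kimura two-parameter model, d = −½ ln(1 − 2P − Q) − ¼ ln(1 − 2Q).
1 − 2P − Q = 0.606061, giving −½ ln(0.606061) = 0.250387.
1 − 2Q = 0.939394, giving −¼ ln(0.939394) = 0.015630.
d = 0.250387 + 0.015630 = 0.266017.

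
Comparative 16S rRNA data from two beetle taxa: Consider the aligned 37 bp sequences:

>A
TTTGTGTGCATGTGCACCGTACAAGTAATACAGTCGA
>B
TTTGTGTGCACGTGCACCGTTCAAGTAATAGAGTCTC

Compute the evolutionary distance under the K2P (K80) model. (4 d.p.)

Of 37 sites, 1 differences are transitions and 4 are transversions, so P = 1/37 ≈ 0.027027 and Q = 4/37 ≈ 0.108108.
Under the Kimura two-parameter model, d = −½ ln(1 − 2P − Q) − ¼ ln(1 − 2Q).
1 − 2P − Q = 0.837838, giving −½ ln(0.837838) = 0.088465.
1 − 2Q = 0.783784, giving −¼ ln(0.783784) = 0.060905.
d = 0.088465 + 0.060905 = 0.149370.

0.1494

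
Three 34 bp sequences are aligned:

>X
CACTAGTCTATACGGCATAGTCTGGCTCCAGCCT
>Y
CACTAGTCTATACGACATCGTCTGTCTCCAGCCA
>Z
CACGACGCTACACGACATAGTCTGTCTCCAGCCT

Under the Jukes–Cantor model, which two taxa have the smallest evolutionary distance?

X–Y: 4/34 differ, p = 0.118, d = 0.128.
X–Z: 6/34 differ, p = 0.176, d = 0.201.
Y–Z: 6/34 differ, p = 0.176, d = 0.201.
The smallest distance is between X and Y.

X and Y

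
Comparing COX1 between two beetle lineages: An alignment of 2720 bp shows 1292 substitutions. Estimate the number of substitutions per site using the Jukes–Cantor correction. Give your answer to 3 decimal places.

0.752

p = 1292/2720 = 0.475.
d = −(3/4) ln(1 − 4p/3) = −0.75 ln(1 − 0.633333) = −0.75 ln(0.366667)
  = −0.75 × (-1.003301) = 0.752476 substitutions/site.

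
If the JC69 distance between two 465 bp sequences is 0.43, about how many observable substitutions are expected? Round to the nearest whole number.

152

Invert JC69: p = (3/4)(1 − e^(−4d/3)) = 0.75 × (1 − e^(-0.573333)) = 0.75 × (1 − 0.563644) = 0.327267.
Expected differing sites = pL ≈ 0.327267 × 465 = 152.179155 ≈ 152.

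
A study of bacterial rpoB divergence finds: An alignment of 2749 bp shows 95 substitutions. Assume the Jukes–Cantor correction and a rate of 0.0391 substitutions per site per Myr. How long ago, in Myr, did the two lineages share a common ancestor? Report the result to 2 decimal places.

p = 95/2749 ≈ 0.034558.
d = −(3/4) ln(1 − 4p/3) = −0.75 ln(1 − 0.046077) = −0.75 ln(0.953923)
  = −0.75 × (-0.047172) = 0.035379 substitutions/site.
Under a molecular clock d = 2μt, so t = d/(2μ) = 0.035379 / (2 × 0.0391) = 0.45 Myr.

0.45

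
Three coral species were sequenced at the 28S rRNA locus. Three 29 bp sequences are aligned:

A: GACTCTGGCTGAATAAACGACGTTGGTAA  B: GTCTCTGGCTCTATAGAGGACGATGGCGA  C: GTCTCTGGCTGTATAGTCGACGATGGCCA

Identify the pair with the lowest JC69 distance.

B and C

A–B: 8/29 differ, p = 0.276, d = 0.344.
A–C: 7/29 differ, p = 0.241, d = 0.291.
B–C: 4/29 differ, p = 0.138, d = 0.152.
The smallest distance is between B and C.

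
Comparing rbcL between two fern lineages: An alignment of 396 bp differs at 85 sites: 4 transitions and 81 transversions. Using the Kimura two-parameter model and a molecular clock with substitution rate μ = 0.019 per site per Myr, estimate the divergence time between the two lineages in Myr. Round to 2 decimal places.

6.81

P = 4/396 ≈ 0.010101 and Q = 81/396 ≈ 0.204545.
Under the Kimura two-parameter model, d = −½ ln(1 − 2P − Q) − ¼ ln(1 − 2Q).
1 − 2P − Q = 0.775253, giving −½ ln(0.775253) = 0.127283.
1 − 2Q = 0.59091, giving −¼ ln(0.59091) = 0.131523.
d = 0.127283 + 0.131523 = 0.258806.
Under a molecular clock d = 2μt, so t = d/(2μ) = 0.258806 / (2 × 0.019) = 6.81 Myr.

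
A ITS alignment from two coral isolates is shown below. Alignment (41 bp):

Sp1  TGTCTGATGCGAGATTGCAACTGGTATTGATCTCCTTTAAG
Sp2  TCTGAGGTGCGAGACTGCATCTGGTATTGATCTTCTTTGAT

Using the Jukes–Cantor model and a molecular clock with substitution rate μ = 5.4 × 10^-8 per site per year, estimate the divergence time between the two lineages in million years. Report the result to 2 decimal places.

2.40

The sequences differ at 9 of 41 sites (2, 4, 5, 7, 15, 20, 34, 39, 41), so p = 9/41 ≈ 0.219512.
d = −(3/4) ln(1 − 4p/3) = −0.75 ln(1 − 0.292683) = −0.75 ln(0.707317)
  = −0.75 × (-0.346276) = 0.259707 substitutions/site.
Under a molecular clock d = 2μt, so t = d/(2μ) = 0.259707 / (2 × 5.4 × 10^-8) = 2.40 million years.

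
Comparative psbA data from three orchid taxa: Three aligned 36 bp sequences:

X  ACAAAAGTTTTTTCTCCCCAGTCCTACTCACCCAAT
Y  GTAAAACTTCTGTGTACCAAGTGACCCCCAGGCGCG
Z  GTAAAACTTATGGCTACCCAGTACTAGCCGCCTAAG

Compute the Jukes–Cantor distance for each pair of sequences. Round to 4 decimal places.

d(X,Y) = 0.8240, d(X,Z) = 0.4926, d(Y,Z) = 0.6082

X–Y: 18/36 sites differ → p = 0.5, d = −0.75 ln(1 − 0.666667) = 0.823960 ≈ 0.8240.
X–Z: 13/36 sites differ → p ≈ 0.361111, d = −0.75 ln(1 − 0.481481) = 0.492584 ≈ 0.4926.
Y–Z: 15/36 sites differ → p ≈ 0.416667, d = −0.75 ln(1 − 0.555556) = 0.608198 ≈ 0.6082.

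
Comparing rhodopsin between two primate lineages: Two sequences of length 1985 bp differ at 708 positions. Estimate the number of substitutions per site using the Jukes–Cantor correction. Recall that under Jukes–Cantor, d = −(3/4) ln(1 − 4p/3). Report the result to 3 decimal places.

0.484

p = 708/1985 ≈ 0.356675.
d = −(3/4) ln(1 − 4p/3) = −0.75 ln(1 − 0.475567) = −0.75 ln(0.524433)
  = −0.75 × (-0.645438) = 0.484079 substitutions/site.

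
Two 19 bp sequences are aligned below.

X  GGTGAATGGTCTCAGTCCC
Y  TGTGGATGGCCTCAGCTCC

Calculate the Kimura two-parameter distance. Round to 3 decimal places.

Of 19 sites, 4 differences are transitions and 1 are transversions, so P = 4/19 ≈ 0.210526 and Q = 1/19 ≈ 0.052632.
Under the Kimura two-parameter model, d = −½ ln(1 − 2P − Q) − ¼ ln(1 − 2Q).
1 − 2P − Q = 0.526316, giving −½ ln(0.526316) = 0.320927.
1 − 2Q = 0.894736, giving −¼ ln(0.894736) = 0.027807.
d = 0.320927 + 0.027807 = 0.348734.

0.349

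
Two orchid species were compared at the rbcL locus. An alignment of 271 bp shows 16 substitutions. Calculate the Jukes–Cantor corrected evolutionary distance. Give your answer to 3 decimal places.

0.061

p = 16/271 ≈ 0.059041.
d = −(3/4) ln(1 − 4p/3) = −0.75 ln(1 − 0.078721) = −0.75 ln(0.921279)
  = −0.75 × (-0.081992) = 0.061494 substitutions/site.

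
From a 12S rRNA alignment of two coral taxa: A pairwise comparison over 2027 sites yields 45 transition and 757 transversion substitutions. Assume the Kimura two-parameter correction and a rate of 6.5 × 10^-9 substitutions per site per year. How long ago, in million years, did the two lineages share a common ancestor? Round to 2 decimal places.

47.23

P = 45/2027 ≈ 0.0222 and Q = 757/2027 ≈ 0.373458.
Under the Kimura two-parameter model, d = −½ ln(1 − 2P − Q) − ¼ ln(1 − 2Q).
1 − 2P − Q = 0.582142, giving −½ ln(0.582142) = 0.270520.
1 − 2Q = 0.253084, giving −¼ ln(0.253084) = 0.343508.
d = 0.270520 + 0.343508 = 0.614028.
Under a molecular clock d = 2μt, so t = d/(2μ) = 0.614028 / (2 × 6.5 × 10^-9) = 47.23 million years.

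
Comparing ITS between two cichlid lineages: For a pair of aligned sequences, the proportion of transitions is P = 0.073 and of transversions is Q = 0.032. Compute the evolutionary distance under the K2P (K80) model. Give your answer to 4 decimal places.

Under the Kimura two-parameter model, d = −½ ln(1 − 2P − Q) − ¼ ln(1 − 2Q).
1 − 2P − Q = 0.822, giving −½ ln(0.822) = 0.098007.
1 − 2Q = 0.936, giving −¼ ln(0.936) = 0.016535.
d = 0.098007 + 0.016535 = 0.114542.

0.1145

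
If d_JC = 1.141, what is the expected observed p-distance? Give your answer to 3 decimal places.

p = (3/4)(1 − e^(−4d/3)) = 0.75 × (1 − e^(-1.521333)) = 0.75 × (1 − 0.218421) = 0.586184.

0.586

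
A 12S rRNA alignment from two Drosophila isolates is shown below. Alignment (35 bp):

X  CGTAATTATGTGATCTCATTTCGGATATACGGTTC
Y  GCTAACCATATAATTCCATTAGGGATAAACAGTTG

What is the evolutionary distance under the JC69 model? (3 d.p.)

The sequences differ at 13 of 35 sites, so p = 13/35 ≈ 0.371429.
d = −(3/4) ln(1 − 4p/3) = −0.75 ln(1 − 0.495239) = −0.75 ln(0.504761)
  = −0.75 × (-0.683670) = 0.512753 substitutions/site.

0.513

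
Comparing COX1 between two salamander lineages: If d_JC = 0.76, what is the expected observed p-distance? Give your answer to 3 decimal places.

0.478

p = (3/4)(1 − e^(−4d/3)) = 0.75 × (1 − e^(-1.013333)) = 0.75 × (1 − 0.363007) = 0.477745.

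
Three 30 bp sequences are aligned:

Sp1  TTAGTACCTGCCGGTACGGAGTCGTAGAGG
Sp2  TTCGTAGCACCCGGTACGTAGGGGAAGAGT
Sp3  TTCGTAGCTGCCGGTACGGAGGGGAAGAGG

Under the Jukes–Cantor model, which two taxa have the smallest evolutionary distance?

Sp1–Sp2: 9/30 differ, p = 0.300, d = 0.383.
Sp1–Sp3: 5/30 differ, p = 0.167, d = 0.188.
Sp2–Sp3: 4/30 differ, p = 0.133, d = 0.147.
The smallest distance is between Sp2 and Sp3.

Sp2 and Sp3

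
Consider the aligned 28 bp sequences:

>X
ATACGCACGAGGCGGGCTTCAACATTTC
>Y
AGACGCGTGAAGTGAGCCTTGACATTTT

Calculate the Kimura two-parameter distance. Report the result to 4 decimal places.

Of 28 sites, 9 differences are transitions and 1 are transversions, so P = 9/28 ≈ 0.321429 and Q = 1/28 ≈ 0.035714.
Under the Kimura two-parameter model, d = −½ ln(1 − 2P − Q) − ¼ ln(1 − 2Q).
1 − 2P − Q = 0.321428, giving −½ ln(0.321428) = 0.567491.
1 − 2Q = 0.928572, giving −¼ ln(0.928572) = 0.018527.
d = 0.567491 + 0.018527 = 0.586018.

0.5860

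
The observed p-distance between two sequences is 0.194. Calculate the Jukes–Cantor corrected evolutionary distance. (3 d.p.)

0.224

d = −(3/4) ln(1 − 4p/3) = −0.75 ln(1 − 0.258667) = −0.75 ln(0.741333)
  = −0.75 × (-0.299305) = 0.224479 substitutions/site.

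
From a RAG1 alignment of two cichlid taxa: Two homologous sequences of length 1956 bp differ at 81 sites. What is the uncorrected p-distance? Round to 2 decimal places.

0.04

p = 81/1956 = 0.041411… ≈ 0.04 (to 2 d.p.).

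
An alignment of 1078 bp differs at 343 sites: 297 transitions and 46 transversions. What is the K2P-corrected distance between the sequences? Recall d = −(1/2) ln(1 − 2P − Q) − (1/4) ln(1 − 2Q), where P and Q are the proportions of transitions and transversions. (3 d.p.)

0.473

P = 297/1078 ≈ 0.27551 and Q = 46/1078 ≈ 0.042672.
Under the Kimura two-parameter model, d = −½ ln(1 − 2P − Q) − ¼ ln(1 − 2Q).
1 − 2P − Q = 0.406308, giving −½ ln(0.406308) = 0.450322.
1 − 2Q = 0.914656, giving −¼ ln(0.914656) = 0.022302.
d = 0.450322 + 0.022302 = 0.472624.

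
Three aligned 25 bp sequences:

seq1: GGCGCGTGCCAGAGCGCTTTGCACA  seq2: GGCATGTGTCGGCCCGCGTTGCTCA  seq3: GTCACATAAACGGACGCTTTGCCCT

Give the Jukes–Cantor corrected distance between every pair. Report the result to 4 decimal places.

d(seq1,seq2) = 0.4172, d(seq1,seq3) = 0.6626, d(seq2,seq3) = 0.7662

seq1–seq2: 8/25 sites differ → p = 0.32, d = −0.75 ln(1 − 0.426667) = 0.417216 ≈ 0.4172.
seq1–seq3: 11/25 sites differ → p = 0.44, d = −0.75 ln(1 − 0.586667) = 0.662626 ≈ 0.6626.
seq2–seq3: 12/25 sites differ → p = 0.48, d = −0.75 ln(1 − 0.64) = 0.766238 ≈ 0.7662.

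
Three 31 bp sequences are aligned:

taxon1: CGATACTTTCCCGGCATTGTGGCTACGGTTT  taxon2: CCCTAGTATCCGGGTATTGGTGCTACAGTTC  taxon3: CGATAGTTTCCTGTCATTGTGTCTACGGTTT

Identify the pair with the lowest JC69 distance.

taxon1–taxon2: 10/31 differ, p = 0.323, d = 0.422.
taxon1–taxon3: 4/31 differ, p = 0.129, d = 0.142.
taxon2–taxon3: 11/31 differ, p = 0.355, d = 0.481.
The smallest distance is between taxon1 and taxon3.

taxon1 and taxon3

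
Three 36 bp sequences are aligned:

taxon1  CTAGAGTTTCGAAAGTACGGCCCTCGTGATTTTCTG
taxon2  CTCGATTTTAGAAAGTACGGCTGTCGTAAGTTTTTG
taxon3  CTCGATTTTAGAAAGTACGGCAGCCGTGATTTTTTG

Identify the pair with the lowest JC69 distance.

taxon2 and taxon3

taxon1–taxon2: 8/36 differ, p = 0.222, d = 0.264.
taxon1–taxon3: 7/36 differ, p = 0.194, d = 0.225.
taxon2–taxon3: 4/36 differ, p = 0.111, d = 0.120.
The smallest distance is between taxon2 and taxon3.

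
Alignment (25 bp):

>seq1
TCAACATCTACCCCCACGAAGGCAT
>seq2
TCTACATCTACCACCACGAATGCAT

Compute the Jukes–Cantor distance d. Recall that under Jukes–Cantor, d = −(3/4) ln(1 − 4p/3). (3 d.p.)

0.131

The sequences differ at 3 of 25 sites (3, 13, 21), so p = 3/25 = 0.12.
d = −(3/4) ln(1 − 4p/3) = −0.75 ln(1 − 0.16) = −0.75 ln(0.84)
  = −0.75 × (-0.174353) = 0.130765 substitutions/site.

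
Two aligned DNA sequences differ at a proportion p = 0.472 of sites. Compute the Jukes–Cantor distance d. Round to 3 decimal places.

d = −(3/4) ln(1 − 4p/3) = −0.75 ln(1 − 0.629333) = −0.75 ln(0.370667)
  = −0.75 × (-0.992451) = 0.744338 substitutions/site.

0.744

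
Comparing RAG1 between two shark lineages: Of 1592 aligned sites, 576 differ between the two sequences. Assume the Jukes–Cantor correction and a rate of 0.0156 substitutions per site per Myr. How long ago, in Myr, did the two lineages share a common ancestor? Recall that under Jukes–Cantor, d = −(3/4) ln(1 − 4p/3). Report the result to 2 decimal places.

p = 576/1592 ≈ 0.361809.
d = −(3/4) ln(1 − 4p/3) = −0.75 ln(1 − 0.482412) = −0.75 ln(0.517588)
  = −0.75 × (-0.658576) = 0.493932 substitutions/site.
Under a molecular clock d = 2μt, so t = d/(2μ) = 0.493932 / (2 × 0.0156) = 15.83 Myr.

15.83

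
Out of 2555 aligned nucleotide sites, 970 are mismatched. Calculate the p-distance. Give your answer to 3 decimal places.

p = 970/2555 = 0.379647… ≈ 0.380 (to 3 d.p.).

0.380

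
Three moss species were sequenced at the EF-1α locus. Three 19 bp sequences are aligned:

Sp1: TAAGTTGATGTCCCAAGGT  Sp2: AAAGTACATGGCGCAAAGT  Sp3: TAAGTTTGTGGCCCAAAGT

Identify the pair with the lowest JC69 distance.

Sp1–Sp2: 6/19 differ, p = 0.316, d = 0.410.
Sp1–Sp3: 4/19 differ, p = 0.211, d = 0.247.
Sp2–Sp3: 5/19 differ, p = 0.263, d = 0.324.
The smallest distance is between Sp1 and Sp3.

Sp1 and Sp3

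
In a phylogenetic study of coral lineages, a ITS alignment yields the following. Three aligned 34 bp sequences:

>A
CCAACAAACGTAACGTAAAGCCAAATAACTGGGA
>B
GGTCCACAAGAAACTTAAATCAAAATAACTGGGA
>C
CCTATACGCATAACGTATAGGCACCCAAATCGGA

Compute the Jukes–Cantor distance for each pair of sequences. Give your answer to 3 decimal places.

d(A,B) = 0.373, d(A,C) = 0.477, d(B,C) = 0.918

A–B: 10/34 sites differ → p ≈ 0.294118, d = −0.75 ln(1 − 0.392157) = 0.373379 ≈ 0.373.
A–C: 12/34 sites differ → p ≈ 0.352941, d = −0.75 ln(1 − 0.470588) = 0.476991 ≈ 0.477.
B–C: 18/34 sites differ → p ≈ 0.529412, d = −0.75 ln(1 − 0.705883) = 0.917833 ≈ 0.918.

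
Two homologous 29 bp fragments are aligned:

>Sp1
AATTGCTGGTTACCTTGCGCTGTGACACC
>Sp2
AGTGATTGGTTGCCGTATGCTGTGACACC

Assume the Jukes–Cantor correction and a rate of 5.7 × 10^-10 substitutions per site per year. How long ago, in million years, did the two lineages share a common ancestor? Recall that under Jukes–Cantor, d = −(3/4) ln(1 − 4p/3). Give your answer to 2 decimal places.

301.69

The sequences differ at 8 of 29 sites (2, 4, 5, 6, 12, 15, 17, 18), so p = 8/29 ≈ 0.275862.
d = −(3/4) ln(1 − 4p/3) = −0.75 ln(1 − 0.367816) = −0.75 ln(0.632184)
  = −0.75 × (-0.458575) = 0.343931 substitutions/site.
Under a molecular clock d = 2μt, so t = d/(2μ) = 0.343931 / (2 × 5.7 × 10^-10) = 301.69 million years.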